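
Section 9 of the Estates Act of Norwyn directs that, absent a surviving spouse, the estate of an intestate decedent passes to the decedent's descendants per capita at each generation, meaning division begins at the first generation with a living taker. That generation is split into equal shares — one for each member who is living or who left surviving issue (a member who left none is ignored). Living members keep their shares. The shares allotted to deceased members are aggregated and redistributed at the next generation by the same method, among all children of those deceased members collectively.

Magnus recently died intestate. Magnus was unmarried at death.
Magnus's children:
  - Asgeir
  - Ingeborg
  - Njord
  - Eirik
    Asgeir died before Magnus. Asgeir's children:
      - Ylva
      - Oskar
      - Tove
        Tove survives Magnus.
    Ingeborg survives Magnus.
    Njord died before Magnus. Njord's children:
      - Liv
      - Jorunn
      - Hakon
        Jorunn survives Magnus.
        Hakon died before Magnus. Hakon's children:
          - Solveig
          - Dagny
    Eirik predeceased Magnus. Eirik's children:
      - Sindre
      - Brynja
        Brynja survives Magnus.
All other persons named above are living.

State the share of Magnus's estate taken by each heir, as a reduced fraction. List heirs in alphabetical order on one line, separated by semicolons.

Brynja 3/32; Dagny 3/64; Ingeborg 1/4; Jorunn 3/32; Liv 3/32; Oskar 3/32; Sindre 3/32; Solveig 3/64; Tove 3/32; Ylva 3/32

There is no surviving spouse, so the entire estate passes to Magnus's descendants per capita at each generation.
At generation 1 (Asgeir, Ingeborg, Njord, Eirik) there are 4 shares of (1)/4 = 1/4 each.
Living: Ingeborg — each takes 1/4.
Deceased: Asgeir, Njord, and Eirik. Their combined 3/4 is pooled and carried to generation 2.
At generation 2 (Ylva, Oskar, Tove, Liv, Jorunn, Hakon, Sindre, Brynja) there are 8 shares of (3/4)/8 = 3/32 each.
Living: Ylva, Oskar, Tove, Liv, Jorunn, Sindre, and Brynja — each takes 3/32.
Deceased: Hakon. That 3/32 share is carried to generation 3.
At generation 3 (Solveig, Dagny) there are 2 shares of (3/32)/2 = 3/64 each.
Living: Solveig and Dagny — each takes 3/64.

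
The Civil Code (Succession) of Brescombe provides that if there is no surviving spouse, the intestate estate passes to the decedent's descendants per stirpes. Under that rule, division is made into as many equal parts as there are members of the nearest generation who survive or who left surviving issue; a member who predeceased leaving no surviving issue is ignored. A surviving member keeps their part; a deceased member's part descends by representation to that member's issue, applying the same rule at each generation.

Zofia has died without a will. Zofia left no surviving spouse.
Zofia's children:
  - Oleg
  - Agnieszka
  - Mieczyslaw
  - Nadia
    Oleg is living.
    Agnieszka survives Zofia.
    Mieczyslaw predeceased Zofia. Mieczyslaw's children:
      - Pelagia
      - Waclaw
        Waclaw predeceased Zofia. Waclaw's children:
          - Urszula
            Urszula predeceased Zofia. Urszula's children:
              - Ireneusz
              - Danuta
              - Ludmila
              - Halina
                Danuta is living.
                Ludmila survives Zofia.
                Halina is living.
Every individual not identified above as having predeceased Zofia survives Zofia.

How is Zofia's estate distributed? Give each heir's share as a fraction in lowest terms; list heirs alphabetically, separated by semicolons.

Agnieszka 1/4; Danuta 1/32; Halina 1/32; Ireneusz 1/32; Ludmila 1/32; Nadia 1/4; Oleg 1/4; Pelagia 1/8

There is no surviving spouse, so the entire estate passes to Zofia's descendants per stirpes.
The estate is divided into 4 equal shares of 1/4 among Oleg, Agnieszka, Mieczyslaw, Nadia.
Oleg is living and takes 1/4.
Agnieszka is living and takes 1/4.
Mieczyslaw predeceased; the 1/4 allotted to Mieczyslaw's branch passes to Mieczyslaw's issue by representation.
The 1/4 is divided into 2 equal shares of 1/8 among Pelagia, Waclaw.
Pelagia is living and takes 1/8.
Waclaw predeceased; the 1/8 allotted to Waclaw's branch passes to Waclaw's issue by representation.
Urszula's line is the sole branch at this level, so the full 1/8 passes to Urszula's issue by representation.
The 1/8 is divided into 4 equal shares of 1/32 among Ireneusz, Danuta, Ludmila, Halina.
Ireneusz is living and takes 1/32.
Danuta is living and takes 1/32.
Ludmila is living and takes 1/32.
Halina is living and takes 1/32.
Nadia is living and takes 1/4.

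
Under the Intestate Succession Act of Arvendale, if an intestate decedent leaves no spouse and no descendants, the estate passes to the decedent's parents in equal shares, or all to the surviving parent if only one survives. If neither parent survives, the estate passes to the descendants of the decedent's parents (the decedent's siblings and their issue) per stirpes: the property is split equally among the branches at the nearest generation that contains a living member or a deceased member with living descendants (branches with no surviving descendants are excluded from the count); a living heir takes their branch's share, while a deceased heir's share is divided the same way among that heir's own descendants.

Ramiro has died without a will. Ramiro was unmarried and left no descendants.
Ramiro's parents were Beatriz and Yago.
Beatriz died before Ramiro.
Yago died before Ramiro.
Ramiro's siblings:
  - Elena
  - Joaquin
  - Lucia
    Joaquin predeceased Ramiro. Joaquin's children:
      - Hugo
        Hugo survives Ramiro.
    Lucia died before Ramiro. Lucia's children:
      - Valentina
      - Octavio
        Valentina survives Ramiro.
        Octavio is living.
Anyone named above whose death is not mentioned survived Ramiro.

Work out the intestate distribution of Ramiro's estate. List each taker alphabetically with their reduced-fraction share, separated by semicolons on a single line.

Neither parent survives and there are no descendants, so the estate passes to Ramiro's siblings and their issue per stirpes.
The estate is divided into 3 equal shares of 1/3 among Elena, Joaquin, Lucia.
Elena is living and takes 1/3.
Joaquin predeceased; the 1/3 allotted to Joaquin's branch passes to Joaquin's issue by representation.
Hugo is the sole taker at this level and receives the full 1/3.
Lucia predeceased; the 1/3 allotted to Lucia's branch passes to Lucia's issue by representation.
The 1/3 is divided into 2 equal shares of 1/6 among Valentina, Octavio.
Valentina is living and takes 1/6.
Octavio is living and takes 1/6.

Elena 1/3; Hugo 1/3; Octavio 1/6; Valentina 1/6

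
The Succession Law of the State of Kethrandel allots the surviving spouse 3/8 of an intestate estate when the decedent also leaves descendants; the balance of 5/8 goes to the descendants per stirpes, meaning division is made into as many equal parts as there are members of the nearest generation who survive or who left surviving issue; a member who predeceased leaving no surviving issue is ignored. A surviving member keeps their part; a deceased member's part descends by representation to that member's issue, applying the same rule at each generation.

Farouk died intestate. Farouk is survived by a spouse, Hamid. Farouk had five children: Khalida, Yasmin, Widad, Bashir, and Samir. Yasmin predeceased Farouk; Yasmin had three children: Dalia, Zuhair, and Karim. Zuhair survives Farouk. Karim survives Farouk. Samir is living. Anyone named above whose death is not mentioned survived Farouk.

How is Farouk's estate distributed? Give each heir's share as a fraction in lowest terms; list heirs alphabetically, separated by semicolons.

Hamid, as surviving spouse, takes 3/8.
The remaining 5/8 passes to Farouk's descendants per stirpes.
The 5/8 is divided into 5 equal shares of 1/8 among Khalida, Yasmin, Widad, Bashir, Samir.
Khalida is living and takes 1/8.
Yasmin predeceased; the 1/8 allotted to Yasmin's branch passes to Yasmin's issue by representation.
The 1/8 is divided into 3 equal shares of 1/24 among Dalia, Zuhair, Karim.
Dalia is living and takes 1/24.
Zuhair is living and takes 1/24.
Karim is living and takes 1/24.
Widad is living and takes 1/8.
Bashir is living and takes 1/8.
Samir is living and takes 1/8.

Bashir 1/8; Dalia 1/24; Hamid 3/8; Karim 1/24; Khalida 1/8; Samir 1/8; Widad 1/8; Zuhair 1/24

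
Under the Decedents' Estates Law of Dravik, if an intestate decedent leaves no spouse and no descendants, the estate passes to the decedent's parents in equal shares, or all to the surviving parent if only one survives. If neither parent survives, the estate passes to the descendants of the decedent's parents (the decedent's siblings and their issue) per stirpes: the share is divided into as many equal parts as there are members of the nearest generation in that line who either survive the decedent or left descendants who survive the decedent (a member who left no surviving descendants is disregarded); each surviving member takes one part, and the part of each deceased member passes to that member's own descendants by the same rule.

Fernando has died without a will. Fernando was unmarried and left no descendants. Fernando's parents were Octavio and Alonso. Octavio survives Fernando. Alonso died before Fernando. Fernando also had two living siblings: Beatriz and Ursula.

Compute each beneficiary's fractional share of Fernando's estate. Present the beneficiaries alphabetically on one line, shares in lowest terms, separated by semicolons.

Only one parent, Octavio, survives, so Octavio takes the entire estate. The siblings take nothing because a surviving parent has priority.

Octavio 1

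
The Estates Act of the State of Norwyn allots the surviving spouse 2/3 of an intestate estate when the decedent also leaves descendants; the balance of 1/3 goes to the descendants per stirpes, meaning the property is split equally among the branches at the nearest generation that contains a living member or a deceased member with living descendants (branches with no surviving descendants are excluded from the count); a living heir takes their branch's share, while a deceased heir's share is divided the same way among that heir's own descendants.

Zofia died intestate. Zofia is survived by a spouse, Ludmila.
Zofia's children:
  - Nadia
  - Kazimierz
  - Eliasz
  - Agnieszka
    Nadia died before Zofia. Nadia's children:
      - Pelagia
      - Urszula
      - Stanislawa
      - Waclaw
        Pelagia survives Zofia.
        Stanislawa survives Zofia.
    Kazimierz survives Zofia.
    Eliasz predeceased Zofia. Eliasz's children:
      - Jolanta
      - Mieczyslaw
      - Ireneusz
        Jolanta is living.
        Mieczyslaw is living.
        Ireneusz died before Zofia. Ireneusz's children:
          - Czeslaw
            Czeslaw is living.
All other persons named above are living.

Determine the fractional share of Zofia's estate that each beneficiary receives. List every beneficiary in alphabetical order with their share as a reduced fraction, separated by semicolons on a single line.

Agnieszka 1/12; Czeslaw 1/36; Jolanta 1/36; Kazimierz 1/12; Ludmila 2/3; Mieczyslaw 1/36; Pelagia 1/48; Stanislawa 1/48; Urszula 1/48; Waclaw 1/48

Ludmila, as surviving spouse, takes 2/3.
The remaining 1/3 passes to Zofia's descendants per stirpes.
The 1/3 is divided into 4 equal shares of 1/12 among Nadia, Kazimierz, Eliasz, Agnieszka.
Nadia predeceased; the 1/12 allotted to Nadia's branch passes to Nadia's issue by representation.
The 1/12 is divided into 4 equal shares of 1/48 among Pelagia, Urszula, Stanislawa, Waclaw.
Pelagia is living and takes 1/48.
Urszula is living and takes 1/48.
Stanislawa is living and takes 1/48.
Waclaw is living and takes 1/48.
Kazimierz is living and takes 1/12.
Eliasz predeceased; the 1/12 allotted to Eliasz's branch passes to Eliasz's issue by representation.
The 1/12 is divided into 3 equal shares of 1/36 among Jolanta, Mieczyslaw, Ireneusz.
Jolanta is living and takes 1/36.
Mieczyslaw is living and takes 1/36.
Ireneusz predeceased; the 1/36 allotted to Ireneusz's branch passes to Ireneusz's issue by representation.
Czeslaw is the sole taker at this level and receives the full 1/36.
Agnieszka is living and takes 1/12.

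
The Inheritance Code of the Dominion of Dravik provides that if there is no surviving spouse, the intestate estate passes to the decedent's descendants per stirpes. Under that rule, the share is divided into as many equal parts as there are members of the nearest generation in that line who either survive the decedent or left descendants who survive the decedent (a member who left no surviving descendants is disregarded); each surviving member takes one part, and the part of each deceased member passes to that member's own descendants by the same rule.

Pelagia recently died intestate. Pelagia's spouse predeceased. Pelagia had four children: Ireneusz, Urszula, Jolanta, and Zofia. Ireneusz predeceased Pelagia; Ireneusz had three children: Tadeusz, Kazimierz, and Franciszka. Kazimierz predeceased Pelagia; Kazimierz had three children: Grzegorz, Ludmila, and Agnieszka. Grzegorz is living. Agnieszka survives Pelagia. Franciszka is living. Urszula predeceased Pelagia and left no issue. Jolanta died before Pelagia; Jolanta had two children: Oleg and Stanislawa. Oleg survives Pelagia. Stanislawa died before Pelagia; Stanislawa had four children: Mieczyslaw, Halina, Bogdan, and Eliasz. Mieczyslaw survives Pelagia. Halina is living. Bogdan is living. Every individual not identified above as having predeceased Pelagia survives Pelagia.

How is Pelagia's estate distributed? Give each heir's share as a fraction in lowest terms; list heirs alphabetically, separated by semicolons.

Agnieszka 1/27; Bogdan 1/24; Eliasz 1/24; Franciszka 1/9; Grzegorz 1/27; Halina 1/24; Ludmila 1/27; Mieczyslaw 1/24; Oleg 1/6; Tadeusz 1/9; Zofia 1/3

There is no surviving spouse, so the entire estate passes to Pelagia's descendants per stirpes.
Urszula left no surviving issue, so that branch lapses and is disregarded.
The estate is divided into 3 equal shares of 1/3 among Ireneusz, Jolanta, Zofia.
Ireneusz predeceased; the 1/3 allotted to Ireneusz's branch passes to Ireneusz's issue by representation.
The 1/3 is divided into 3 equal shares of 1/9 among Tadeusz, Kazimierz, Franciszka.
Tadeusz is living and takes 1/9.
Kazimierz predeceased; the 1/9 allotted to Kazimierz's branch passes to Kazimierz's issue by representation.
The 1/9 is divided into 3 equal shares of 1/27 among Grzegorz, Ludmila, Agnieszka.
Grzegorz is living and takes 1/27.
Ludmila is living and takes 1/27.
Agnieszka is living and takes 1/27.
Franciszka is living and takes 1/9.
Jolanta predeceased; the 1/3 allotted to Jolanta's branch passes to Jolanta's issue by representation.
The 1/3 is divided into 2 equal shares of 1/6 among Oleg, Stanislawa.
Oleg is living and takes 1/6.
Stanislawa predeceased; the 1/6 allotted to Stanislawa's branch passes to Stanislawa's issue by representation.
The 1/6 is divided into 4 equal shares of 1/24 among Mieczyslaw, Halina, Bogdan, Eliasz.
Mieczyslaw is living and takes 1/24.
Halina is living and takes 1/24.
Bogdan is living and takes 1/24.
Eliasz is living and takes 1/24.
Zofia is living and takes 1/3.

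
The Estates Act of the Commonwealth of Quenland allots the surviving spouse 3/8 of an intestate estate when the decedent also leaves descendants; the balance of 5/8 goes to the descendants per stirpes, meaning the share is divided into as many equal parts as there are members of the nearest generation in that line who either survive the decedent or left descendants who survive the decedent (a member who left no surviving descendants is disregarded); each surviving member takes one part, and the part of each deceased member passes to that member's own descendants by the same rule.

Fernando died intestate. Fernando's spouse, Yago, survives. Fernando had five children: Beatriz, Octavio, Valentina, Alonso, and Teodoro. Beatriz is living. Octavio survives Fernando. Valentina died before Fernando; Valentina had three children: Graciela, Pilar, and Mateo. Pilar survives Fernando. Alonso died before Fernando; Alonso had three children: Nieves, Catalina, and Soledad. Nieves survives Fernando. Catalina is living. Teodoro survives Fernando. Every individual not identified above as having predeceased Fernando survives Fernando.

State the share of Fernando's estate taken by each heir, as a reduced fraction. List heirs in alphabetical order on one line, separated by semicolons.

Beatriz 1/8; Catalina 1/24; Graciela 1/24; Mateo 1/24; Nieves 1/24; Octavio 1/8; Pilar 1/24; Soledad 1/24; Teodoro 1/8; Yago 3/8

Yago, as surviving spouse, takes 3/8.
The remaining 5/8 passes to Fernando's descendants per stirpes.
The 5/8 is divided into 5 equal shares of 1/8 among Beatriz, Octavio, Valentina, Alonso, Teodoro.
Beatriz is living and takes 1/8.
Octavio is living and takes 1/8.
Valentina predeceased; the 1/8 allotted to Valentina's branch passes to Valentina's issue by representation.
The 1/8 is divided into 3 equal shares of 1/24 among Graciela, Pilar, Mateo.
Graciela is living and takes 1/24.
Pilar is living and takes 1/24.
Mateo is living and takes 1/24.
Alonso predeceased; the 1/8 allotted to Alonso's branch passes to Alonso's issue by representation.
The 1/8 is divided into 3 equal shares of 1/24 among Nieves, Catalina, Soledad.
Nieves is living and takes 1/24.
Catalina is living and takes 1/24.
Soledad is living and takes 1/24.
Teodoro is living and takes 1/8.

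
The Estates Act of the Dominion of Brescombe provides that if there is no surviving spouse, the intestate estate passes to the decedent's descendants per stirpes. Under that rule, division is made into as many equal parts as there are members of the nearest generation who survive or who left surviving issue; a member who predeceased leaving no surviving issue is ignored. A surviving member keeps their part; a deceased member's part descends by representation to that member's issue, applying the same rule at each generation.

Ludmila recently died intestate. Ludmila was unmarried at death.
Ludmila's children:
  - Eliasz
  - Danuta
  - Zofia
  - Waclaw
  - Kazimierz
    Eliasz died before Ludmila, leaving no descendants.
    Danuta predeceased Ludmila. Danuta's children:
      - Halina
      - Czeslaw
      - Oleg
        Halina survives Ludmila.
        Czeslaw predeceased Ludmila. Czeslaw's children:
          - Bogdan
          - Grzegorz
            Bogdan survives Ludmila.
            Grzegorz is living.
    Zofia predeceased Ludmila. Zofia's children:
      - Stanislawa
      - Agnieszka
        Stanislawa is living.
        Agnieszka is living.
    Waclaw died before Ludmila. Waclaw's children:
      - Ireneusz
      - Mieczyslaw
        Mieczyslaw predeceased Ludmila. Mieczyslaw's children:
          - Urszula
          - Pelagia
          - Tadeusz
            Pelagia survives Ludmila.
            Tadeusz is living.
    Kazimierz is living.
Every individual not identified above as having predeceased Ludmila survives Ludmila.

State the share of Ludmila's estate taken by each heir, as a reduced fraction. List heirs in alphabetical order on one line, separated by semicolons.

Agnieszka 1/8; Bogdan 1/24; Grzegorz 1/24; Halina 1/12; Ireneusz 1/8; Kazimierz 1/4; Oleg 1/12; Pelagia 1/24; Stanislawa 1/8; Tadeusz 1/24; Urszula 1/24

There is no surviving spouse, so the entire estate passes to Ludmila's descendants per stirpes.
Eliasz left no surviving issue, so that branch lapses and is disregarded.
The estate is divided into 4 equal shares of 1/4 among Danuta, Zofia, Waclaw, Kazimierz.
Danuta predeceased; the 1/4 allotted to Danuta's branch passes to Danuta's issue by representation.
The 1/4 is divided into 3 equal shares of 1/12 among Halina, Czeslaw, Oleg.
Halina is living and takes 1/12.
Czeslaw predeceased; the 1/12 allotted to Czeslaw's branch passes to Czeslaw's issue by representation.
The 1/12 is divided into 2 equal shares of 1/24 among Bogdan, Grzegorz.
Bogdan is living and takes 1/24.
Grzegorz is living and takes 1/24.
Oleg is living and takes 1/12.
Zofia predeceased; the 1/4 allotted to Zofia's branch passes to Zofia's issue by representation.
The 1/4 is divided into 2 equal shares of 1/8 among Stanislawa, Agnieszka.
Stanislawa is living and takes 1/8.
Agnieszka is living and takes 1/8.
Waclaw predeceased; the 1/4 allotted to Waclaw's branch passes to Waclaw's issue by representation.
The 1/4 is divided into 2 equal shares of 1/8 among Ireneusz, Mieczyslaw.
Ireneusz is living and takes 1/8.
Mieczyslaw predeceased; the 1/8 allotted to Mieczyslaw's branch passes to Mieczyslaw's issue by representation.
The 1/8 is divided into 3 equal shares of 1/24 among Urszula, Pelagia, Tadeusz.
Urszula is living and takes 1/24.
Pelagia is living and takes 1/24.
Tadeusz is living and takes 1/24.
Kazimierz is living and takes 1/4.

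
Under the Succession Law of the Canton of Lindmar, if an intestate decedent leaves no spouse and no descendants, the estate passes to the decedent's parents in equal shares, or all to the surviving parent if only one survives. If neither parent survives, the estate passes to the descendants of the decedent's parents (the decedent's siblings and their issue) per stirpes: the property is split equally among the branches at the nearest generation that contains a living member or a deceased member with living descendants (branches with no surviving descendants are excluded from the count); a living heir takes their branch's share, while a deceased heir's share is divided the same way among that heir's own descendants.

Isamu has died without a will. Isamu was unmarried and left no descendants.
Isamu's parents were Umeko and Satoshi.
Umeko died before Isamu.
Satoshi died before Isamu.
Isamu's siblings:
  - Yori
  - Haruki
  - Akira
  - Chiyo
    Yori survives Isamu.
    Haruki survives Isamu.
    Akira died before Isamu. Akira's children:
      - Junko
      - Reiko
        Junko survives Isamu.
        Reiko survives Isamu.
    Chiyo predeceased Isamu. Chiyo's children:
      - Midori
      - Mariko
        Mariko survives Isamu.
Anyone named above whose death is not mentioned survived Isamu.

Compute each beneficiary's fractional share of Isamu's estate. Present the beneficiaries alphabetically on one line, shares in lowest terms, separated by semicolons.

Neither parent survives and there are no descendants, so the estate passes to Isamu's siblings and their issue per stirpes.
The estate is divided into 4 equal shares of 1/4 among Yori, Haruki, Akira, Chiyo.
Yori is living and takes 1/4.
Haruki is living and takes 1/4.
Akira predeceased; the 1/4 allotted to Akira's branch passes to Akira's issue by representation.
The 1/4 is divided into 2 equal shares of 1/8 among Junko, Reiko.
Junko is living and takes 1/8.
Reiko is living and takes 1/8.
Chiyo predeceased; the 1/4 allotted to Chiyo's branch passes to Chiyo's issue by representation.
The 1/4 is divided into 2 equal shares of 1/8 among Midori, Mariko.
Midori is living and takes 1/8.
Mariko is living and takes 1/8.

Haruki 1/4; Junko 1/8; Mariko 1/8; Midori 1/8; Reiko 1/8; Yori 1/4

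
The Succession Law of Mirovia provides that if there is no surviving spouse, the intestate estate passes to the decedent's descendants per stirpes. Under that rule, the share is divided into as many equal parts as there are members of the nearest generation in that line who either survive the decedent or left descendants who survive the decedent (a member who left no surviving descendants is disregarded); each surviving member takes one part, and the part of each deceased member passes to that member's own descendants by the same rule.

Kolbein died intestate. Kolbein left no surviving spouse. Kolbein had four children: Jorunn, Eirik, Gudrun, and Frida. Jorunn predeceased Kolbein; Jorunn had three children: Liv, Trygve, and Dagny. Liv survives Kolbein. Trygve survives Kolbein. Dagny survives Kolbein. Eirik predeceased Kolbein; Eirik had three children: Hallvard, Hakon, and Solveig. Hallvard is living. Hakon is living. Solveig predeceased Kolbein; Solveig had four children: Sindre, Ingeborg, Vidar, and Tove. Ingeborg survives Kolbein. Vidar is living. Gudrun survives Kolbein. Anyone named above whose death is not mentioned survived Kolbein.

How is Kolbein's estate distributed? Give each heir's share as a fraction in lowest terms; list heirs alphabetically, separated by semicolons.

Dagny 1/12; Frida 1/4; Gudrun 1/4; Hakon 1/12; Hallvard 1/12; Ingeborg 1/48; Liv 1/12; Sindre 1/48; Tove 1/48; Trygve 1/12; Vidar 1/48

There is no surviving spouse, so the entire estate passes to Kolbein's descendants per stirpes.
The estate is divided into 4 equal shares of 1/4 among Jorunn, Eirik, Gudrun, Frida.
Jorunn predeceased; the 1/4 allotted to Jorunn's branch passes to Jorunn's issue by representation.
The 1/4 is divided into 3 equal shares of 1/12 among Liv, Trygve, Dagny.
Liv is living and takes 1/12.
Trygve is living and takes 1/12.
Dagny is living and takes 1/12.
Eirik predeceased; the 1/4 allotted to Eirik's branch passes to Eirik's issue by representation.
The 1/4 is divided into 3 equal shares of 1/12 among Hallvard, Hakon, Solveig.
Hallvard is living and takes 1/12.
Hakon is living and takes 1/12.
Solveig predeceased; the 1/12 allotted to Solveig's branch passes to Solveig's issue by representation.
The 1/12 is divided into 4 equal shares of 1/48 among Sindre, Ingeborg, Vidar, Tove.
Sindre is living and takes 1/48.
Ingeborg is living and takes 1/48.
Vidar is living and takes 1/48.
Tove is living and takes 1/48.
Gudrun is living and takes 1/4.
Frida is living and takes 1/4.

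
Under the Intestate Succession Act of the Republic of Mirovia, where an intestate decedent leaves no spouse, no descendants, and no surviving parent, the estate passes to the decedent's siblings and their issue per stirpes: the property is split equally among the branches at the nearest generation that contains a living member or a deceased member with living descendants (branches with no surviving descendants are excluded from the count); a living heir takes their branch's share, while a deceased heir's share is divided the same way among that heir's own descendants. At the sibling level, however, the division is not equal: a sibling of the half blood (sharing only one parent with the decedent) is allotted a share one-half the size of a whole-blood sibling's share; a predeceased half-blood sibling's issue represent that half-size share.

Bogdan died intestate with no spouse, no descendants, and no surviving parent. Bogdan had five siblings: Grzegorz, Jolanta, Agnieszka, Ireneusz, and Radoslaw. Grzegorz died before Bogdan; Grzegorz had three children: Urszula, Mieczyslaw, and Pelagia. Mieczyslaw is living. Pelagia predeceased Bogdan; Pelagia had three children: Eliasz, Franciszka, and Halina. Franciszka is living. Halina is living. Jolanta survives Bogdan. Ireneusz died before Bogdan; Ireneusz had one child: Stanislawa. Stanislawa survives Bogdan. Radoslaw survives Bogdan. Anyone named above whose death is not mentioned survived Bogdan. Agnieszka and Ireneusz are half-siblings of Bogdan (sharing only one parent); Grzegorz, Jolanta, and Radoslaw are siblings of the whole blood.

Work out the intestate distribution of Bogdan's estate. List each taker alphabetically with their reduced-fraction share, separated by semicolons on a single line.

No spouse, descendants, or parent survives, so the estate passes to Bogdan's siblings per stirpes.
Half-blood siblings count for one-half the weight of whole-blood siblings at the initial division.
Dividing 1 in proportion to weights (total weight 4): Grzegorz (weight 1) → 1/4; Jolanta (weight 1) → 1/4; Agnieszka (weight 1/2) → 1/8; Ireneusz (weight 1/2) → 1/8; Radoslaw (weight 1) → 1/4.
Grzegorz predeceased; the 1/4 allotted to Grzegorz's branch passes to Grzegorz's issue by representation.
The 1/4 is divided into 3 equal shares of 1/12 among Urszula, Mieczyslaw, Pelagia.
Urszula is living and takes 1/12.
Mieczyslaw is living and takes 1/12.
Pelagia predeceased; the 1/12 allotted to Pelagia's branch passes to Pelagia's issue by representation.
The 1/12 is divided into 3 equal shares of 1/36 among Eliasz, Franciszka, Halina.
Eliasz is living and takes 1/36.
Franciszka is living and takes 1/36.
Halina is living and takes 1/36.
Jolanta is living and takes 1/4.
Agnieszka is living and takes 1/8.
Ireneusz predeceased; the 1/8 allotted to Ireneusz's branch passes to Ireneusz's issue by representation.
Stanislawa is the sole taker at this level and receives the full 1/8.
Radoslaw is living and takes 1/4.

Agnieszka 1/8; Eliasz 1/36; Franciszka 1/36; Halina 1/36; Jolanta 1/4; Mieczyslaw 1/12; Radoslaw 1/4; Stanislawa 1/8; Urszula 1/12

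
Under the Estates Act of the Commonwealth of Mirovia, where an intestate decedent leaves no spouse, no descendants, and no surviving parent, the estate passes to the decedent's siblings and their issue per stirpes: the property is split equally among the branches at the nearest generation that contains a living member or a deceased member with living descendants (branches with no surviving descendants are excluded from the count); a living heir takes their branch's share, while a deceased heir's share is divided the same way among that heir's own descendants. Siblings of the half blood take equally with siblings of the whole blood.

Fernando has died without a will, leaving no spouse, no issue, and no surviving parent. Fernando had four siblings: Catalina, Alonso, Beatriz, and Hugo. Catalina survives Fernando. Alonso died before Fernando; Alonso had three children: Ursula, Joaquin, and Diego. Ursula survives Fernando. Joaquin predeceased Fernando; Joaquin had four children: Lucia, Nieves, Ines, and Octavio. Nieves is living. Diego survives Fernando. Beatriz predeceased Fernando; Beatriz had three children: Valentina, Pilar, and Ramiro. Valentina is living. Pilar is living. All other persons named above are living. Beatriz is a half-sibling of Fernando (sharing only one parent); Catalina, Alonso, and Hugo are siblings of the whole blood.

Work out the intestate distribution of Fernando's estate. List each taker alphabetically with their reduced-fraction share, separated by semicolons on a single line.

No spouse, descendants, or parent survives, so the estate passes to Fernando's siblings per stirpes.
Half-blood and whole-blood siblings take equally under the stated rule.
The estate is divided into 4 equal shares of 1/4 among Catalina, Alonso, Beatriz, Hugo.
Catalina is living and takes 1/4.
Alonso predeceased; the 1/4 allotted to Alonso's branch passes to Alonso's issue by representation.
The 1/4 is divided into 3 equal shares of 1/12 among Ursula, Joaquin, Diego.
Ursula is living and takes 1/12.
Joaquin predeceased; the 1/12 allotted to Joaquin's branch passes to Joaquin's issue by representation.
The 1/12 is divided into 4 equal shares of 1/48 among Lucia, Nieves, Ines, Octavio.
Lucia is living and takes 1/48.
Nieves is living and takes 1/48.
Ines is living and takes 1/48.
Octavio is living and takes 1/48.
Diego is living and takes 1/12.
Beatriz predeceased; the 1/4 allotted to Beatriz's branch passes to Beatriz's issue by representation.
The 1/4 is divided into 3 equal shares of 1/12 among Valentina, Pilar, Ramiro.
Valentina is living and takes 1/12.
Pilar is living and takes 1/12.
Ramiro is living and takes 1/12.
Hugo is living and takes 1/4.

Catalina 1/4; Diego 1/12; Hugo 1/4; Ines 1/48; Lucia 1/48; Nieves 1/48; Octavio 1/48; Pilar 1/12; Ramiro 1/12; Ursula 1/12; Valentina 1/12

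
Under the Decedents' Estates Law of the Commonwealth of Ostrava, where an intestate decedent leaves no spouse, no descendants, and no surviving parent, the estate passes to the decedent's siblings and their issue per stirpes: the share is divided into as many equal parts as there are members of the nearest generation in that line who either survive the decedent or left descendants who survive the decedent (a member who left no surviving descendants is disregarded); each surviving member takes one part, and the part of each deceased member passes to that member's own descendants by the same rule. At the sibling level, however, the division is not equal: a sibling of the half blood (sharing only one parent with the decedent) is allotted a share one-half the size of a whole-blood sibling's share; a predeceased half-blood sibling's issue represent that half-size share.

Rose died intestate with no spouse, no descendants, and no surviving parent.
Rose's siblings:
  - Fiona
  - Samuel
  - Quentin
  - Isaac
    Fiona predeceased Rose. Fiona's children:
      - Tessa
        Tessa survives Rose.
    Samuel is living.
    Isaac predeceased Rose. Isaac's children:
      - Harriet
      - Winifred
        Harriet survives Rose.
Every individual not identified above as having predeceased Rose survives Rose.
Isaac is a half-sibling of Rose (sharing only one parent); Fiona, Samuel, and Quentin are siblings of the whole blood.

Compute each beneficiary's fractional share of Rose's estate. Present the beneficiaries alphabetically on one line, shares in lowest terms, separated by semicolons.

Harriet 1/14; Quentin 2/7; Samuel 2/7; Tessa 2/7; Winifred 1/14

No spouse, descendants, or parent survives, so the estate passes to Rose's siblings per stirpes.
Half-blood siblings count for one-half the weight of whole-blood siblings at the initial division.
Dividing 1 in proportion to weights (total weight 7/2): Fiona (weight 1) → 2/7; Samuel (weight 1) → 2/7; Quentin (weight 1) → 2/7; Isaac (weight 1/2) → 1/7.
Fiona predeceased; the 2/7 allotted to Fiona's branch passes to Fiona's issue by representation.
Tessa is the sole taker at this level and receives the full 2/7.
Samuel is living and takes 2/7.
Quentin is living and takes 2/7.
Isaac predeceased; the 1/7 allotted to Isaac's branch passes to Isaac's issue by representation.
The 1/7 is divided into 2 equal shares of 1/14 among Harriet, Winifred.
Harriet is living and takes 1/14.
Winifred is living and takes 1/14.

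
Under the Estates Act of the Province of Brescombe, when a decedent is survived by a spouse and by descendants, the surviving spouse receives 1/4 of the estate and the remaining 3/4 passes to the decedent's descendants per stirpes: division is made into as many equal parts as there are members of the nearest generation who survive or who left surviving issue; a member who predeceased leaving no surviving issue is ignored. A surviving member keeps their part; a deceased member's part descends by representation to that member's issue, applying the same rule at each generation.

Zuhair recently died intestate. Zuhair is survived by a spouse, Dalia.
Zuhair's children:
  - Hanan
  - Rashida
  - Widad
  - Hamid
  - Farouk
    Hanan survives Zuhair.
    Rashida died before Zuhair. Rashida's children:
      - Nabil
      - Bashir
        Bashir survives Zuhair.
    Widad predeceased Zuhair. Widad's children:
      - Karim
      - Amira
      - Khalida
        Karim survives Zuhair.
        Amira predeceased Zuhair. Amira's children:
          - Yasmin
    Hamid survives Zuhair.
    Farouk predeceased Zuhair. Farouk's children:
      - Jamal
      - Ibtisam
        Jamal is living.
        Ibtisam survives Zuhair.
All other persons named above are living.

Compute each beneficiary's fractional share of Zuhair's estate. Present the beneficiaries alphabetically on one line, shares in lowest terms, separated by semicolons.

Dalia, as surviving spouse, takes 1/4.
The remaining 3/4 passes to Zuhair's descendants per stirpes.
The 3/4 is divided into 5 equal shares of 3/20 among Hanan, Rashida, Widad, Hamid, Farouk.
Hanan is living and takes 3/20.
Rashida predeceased; the 3/20 allotted to Rashida's branch passes to Rashida's issue by representation.
The 3/20 is divided into 2 equal shares of 3/40 among Nabil, Bashir.
Nabil is living and takes 3/40.
Bashir is living and takes 3/40.
Widad predeceased; the 3/20 allotted to Widad's branch passes to Widad's issue by representation.
The 3/20 is divided into 3 equal shares of 1/20 among Karim, Amira, Khalida.
Karim is living and takes 1/20.
Amira predeceased; the 1/20 allotted to Amira's branch passes to Amira's issue by representation.
Yasmin is the sole taker at this level and receives the full 1/20.
Khalida is living and takes 1/20.
Hamid is living and takes 3/20.
Farouk predeceased; the 3/20 allotted to Farouk's branch passes to Farouk's issue by representation.
The 3/20 is divided into 2 equal shares of 3/40 among Jamal, Ibtisam.
Jamal is living and takes 3/40.
Ibtisam is living and takes 3/40.

Bashir 3/40; Dalia 1/4; Hamid 3/20; Hanan 3/20; Ibtisam 3/40; Jamal 3/40; Karim 1/20; Khalida 1/20; Nabil 3/40; Yasmin 1/20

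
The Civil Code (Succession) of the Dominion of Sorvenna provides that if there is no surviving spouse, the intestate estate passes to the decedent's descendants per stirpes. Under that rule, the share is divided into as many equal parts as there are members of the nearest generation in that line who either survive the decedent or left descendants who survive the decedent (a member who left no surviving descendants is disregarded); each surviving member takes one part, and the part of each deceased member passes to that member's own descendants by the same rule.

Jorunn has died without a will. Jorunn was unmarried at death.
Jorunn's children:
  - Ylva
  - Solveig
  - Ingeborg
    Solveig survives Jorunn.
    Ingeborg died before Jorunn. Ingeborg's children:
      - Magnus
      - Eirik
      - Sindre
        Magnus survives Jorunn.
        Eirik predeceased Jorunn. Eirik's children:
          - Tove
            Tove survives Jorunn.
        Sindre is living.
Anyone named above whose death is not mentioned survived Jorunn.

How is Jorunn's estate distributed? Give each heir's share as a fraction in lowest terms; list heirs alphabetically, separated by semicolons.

There is no surviving spouse, so the entire estate passes to Jorunn's descendants per stirpes.
The estate is divided into 3 equal shares of 1/3 among Ylva, Solveig, Ingeborg.
Ylva is living and takes 1/3.
Solveig is living and takes 1/3.
Ingeborg predeceased; the 1/3 allotted to Ingeborg's branch passes to Ingeborg's issue by representation.
The 1/3 is divided into 3 equal shares of 1/9 among Magnus, Eirik, Sindre.
Magnus is living and takes 1/9.
Eirik predeceased; the 1/9 allotted to Eirik's branch passes to Eirik's issue by representation.
Tove is the sole taker at this level and receives the full 1/9.
Sindre is living and takes 1/9.

Magnus 1/9; Sindre 1/9; Solveig 1/3; Tove 1/9; Ylva 1/3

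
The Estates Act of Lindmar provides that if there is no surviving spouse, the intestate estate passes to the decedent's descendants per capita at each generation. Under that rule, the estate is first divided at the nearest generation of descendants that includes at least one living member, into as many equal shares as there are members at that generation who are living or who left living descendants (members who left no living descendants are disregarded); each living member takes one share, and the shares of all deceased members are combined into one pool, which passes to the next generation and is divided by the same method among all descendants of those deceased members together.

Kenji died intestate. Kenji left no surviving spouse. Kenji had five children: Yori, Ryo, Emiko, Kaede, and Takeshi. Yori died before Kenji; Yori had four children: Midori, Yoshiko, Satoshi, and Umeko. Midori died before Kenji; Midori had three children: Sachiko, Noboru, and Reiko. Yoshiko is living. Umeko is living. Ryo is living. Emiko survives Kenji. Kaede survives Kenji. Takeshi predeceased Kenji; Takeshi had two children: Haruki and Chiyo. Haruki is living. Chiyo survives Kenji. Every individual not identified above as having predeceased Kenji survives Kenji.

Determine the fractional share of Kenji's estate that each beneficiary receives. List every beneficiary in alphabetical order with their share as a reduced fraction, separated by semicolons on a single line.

Chiyo 1/15; Emiko 1/5; Haruki 1/15; Kaede 1/5; Noboru 1/45; Reiko 1/45; Ryo 1/5; Sachiko 1/45; Satoshi 1/15; Umeko 1/15; Yoshiko 1/15

There is no surviving spouse, so the entire estate passes to Kenji's descendants per capita at each generation.
At generation 1 (Yori, Ryo, Emiko, Kaede, Takeshi) there are 5 shares of (1)/5 = 1/5 each.
Living: Ryo, Emiko, and Kaede — each takes 1/5.
Deceased: Yori and Takeshi. Their combined 2/5 is pooled and carried to generation 2.
At generation 2 (Midori, Yoshiko, Satoshi, Umeko, Haruki, Chiyo) there are 6 shares of (2/5)/6 = 1/15 each.
Living: Yoshiko, Satoshi, Umeko, Haruki, and Chiyo — each takes 1/15.
Deceased: Midori. That 1/15 share is carried to generation 3.
At generation 3 (Sachiko, Noboru, Reiko) there are 3 shares of (1/15)/3 = 1/45 each.
Living: Sachiko, Noboru, and Reiko — each takes 1/45.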